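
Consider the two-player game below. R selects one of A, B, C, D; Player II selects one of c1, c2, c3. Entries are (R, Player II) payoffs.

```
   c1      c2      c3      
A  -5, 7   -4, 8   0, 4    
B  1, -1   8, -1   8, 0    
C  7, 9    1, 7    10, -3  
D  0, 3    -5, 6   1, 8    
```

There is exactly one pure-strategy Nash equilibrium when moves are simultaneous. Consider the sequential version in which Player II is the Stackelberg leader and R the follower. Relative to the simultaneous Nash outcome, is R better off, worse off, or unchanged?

unchanged

Solve by backward induction (Player II leads).
- c1 → R plays C (best of -5, 1, 7, 0); Player II gets 9.
- c2 → R plays B (best of -4, 8, 1, -5); Player II gets -1.
- c3 → R plays C (best of 0, 8, 10, 1); Player II gets -3.
Among 9, -1, -3, the best is 9 at c1. Subgame-perfect outcome: (C, c1) with payoffs (7, 9).
Now find the simultaneous Nash equilibrium.
R's best replies: c1→C; c2→B; c3→C.
Player II's best replies: A→c2; B→c3; C→c1; D→c3.
Only (C, c1) has each player best-responding; Nash payoffs (7, 9).
R earns 7 sequentially versus 7 at the Nash outcome: unchanged.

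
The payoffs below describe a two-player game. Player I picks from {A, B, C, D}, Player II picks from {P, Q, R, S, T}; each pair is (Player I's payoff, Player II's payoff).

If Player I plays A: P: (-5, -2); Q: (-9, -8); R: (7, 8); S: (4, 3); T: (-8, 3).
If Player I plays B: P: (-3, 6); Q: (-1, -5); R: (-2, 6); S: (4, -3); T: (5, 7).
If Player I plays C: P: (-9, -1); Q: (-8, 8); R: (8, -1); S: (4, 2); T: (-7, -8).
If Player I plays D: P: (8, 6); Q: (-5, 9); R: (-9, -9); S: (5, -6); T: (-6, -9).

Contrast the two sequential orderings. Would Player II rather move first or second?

second

If Player I leads: Player II's best replies are A→R, B→T, C→Q, D→Q; Player I's induced payoffs 7, 5, -8, -5; outcome (A, R), payoffs (7, 8).
If Player II leads: Player I's best replies are P→D, Q→B, R→C, S→D, T→B; Player II's induced payoffs 6, -5, -1, -6, 7; outcome (B, T), payoffs (5, 7).
Player II gets 7 moving first and 8 moving second, so Player II prefers to move second.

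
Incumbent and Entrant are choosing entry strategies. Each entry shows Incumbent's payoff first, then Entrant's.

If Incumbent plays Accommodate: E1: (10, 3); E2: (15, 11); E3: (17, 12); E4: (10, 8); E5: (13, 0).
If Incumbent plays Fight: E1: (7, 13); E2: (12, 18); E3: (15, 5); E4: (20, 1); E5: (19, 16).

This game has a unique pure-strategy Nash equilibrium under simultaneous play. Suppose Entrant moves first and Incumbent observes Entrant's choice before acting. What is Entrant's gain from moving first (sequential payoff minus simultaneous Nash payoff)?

4

Solve by backward induction (Entrant leads).
- E1: Incumbent compares 10, 7 and picks Accommodate; Entrant would get 3.
- E2: Incumbent compares 15, 12 and picks Accommodate; Entrant would get 11.
- E3: Incumbent compares 17, 15 and picks Accommodate; Entrant would get 12.
- E4: Incumbent compares 10, 20 and picks Fight; Entrant would get 1.
- E5: Incumbent compares 13, 19 and picks Fight; Entrant would get 16.
Maximizing over 3, 11, 12, 1, 16, Entrant chooses E5. Subgame-perfect outcome: (Fight, E5) with payoffs (19, 16).
Under simultaneous play:
Incumbent's best replies: E1→Accommodate; E2→Accommodate; E3→Accommodate; E4→Fight; E5→Fight.
Entrant's best replies: Accommodate→E3; Fight→E2.
Only (Accommodate, E3) has each player best-responding; Nash payoffs (17, 12).
Entrant's commitment gain: 16 − 12 = 4.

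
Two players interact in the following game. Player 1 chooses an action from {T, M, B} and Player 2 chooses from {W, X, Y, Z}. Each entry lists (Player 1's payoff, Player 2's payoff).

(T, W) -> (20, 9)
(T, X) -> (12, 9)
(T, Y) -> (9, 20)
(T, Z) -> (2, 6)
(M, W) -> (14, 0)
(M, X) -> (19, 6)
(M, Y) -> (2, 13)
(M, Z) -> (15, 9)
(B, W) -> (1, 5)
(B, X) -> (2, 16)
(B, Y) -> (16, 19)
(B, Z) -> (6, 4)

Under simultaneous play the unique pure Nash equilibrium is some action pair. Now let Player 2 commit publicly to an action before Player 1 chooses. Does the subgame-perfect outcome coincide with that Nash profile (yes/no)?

yes

Player 1 best-responds to each possible Player 2 move:
- W: Player 1 compares 20, 14, 1 and picks T; Player 2 would get 9.
- X: Player 1 compares 12, 19, 2 and picks M; Player 2 would get 6.
- Y: Player 1 compares 9, 2, 16 and picks B; Player 2 would get 19.
- Z: Player 1 compares 2, 15, 6 and picks M; Player 2 would get 9.
Maximizing over 9, 6, 19, 9, Player 2 chooses Y. Subgame-perfect outcome: (B, Y) with payoffs (16, 19).
Now find the simultaneous Nash equilibrium.
Player 1's best replies: W→T; X→M; Y→B; Z→M.
Player 2's best replies: T→Y; M→Y; B→Y.
Only (B, Y) has each player best-responding; Nash payoffs (16, 19).
Sequential outcome (B, Y) coincides with the Nash profile (B, Y).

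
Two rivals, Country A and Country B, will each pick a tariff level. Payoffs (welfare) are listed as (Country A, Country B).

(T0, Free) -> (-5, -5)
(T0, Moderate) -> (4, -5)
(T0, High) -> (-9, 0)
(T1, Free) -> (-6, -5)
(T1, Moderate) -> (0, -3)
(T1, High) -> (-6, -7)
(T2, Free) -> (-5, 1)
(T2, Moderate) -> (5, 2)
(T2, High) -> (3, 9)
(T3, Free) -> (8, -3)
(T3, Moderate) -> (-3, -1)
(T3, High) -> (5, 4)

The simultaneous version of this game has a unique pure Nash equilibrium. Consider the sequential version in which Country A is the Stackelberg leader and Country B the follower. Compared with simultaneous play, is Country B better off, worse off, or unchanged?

unchanged

Work backward from Country B's decision.
- T0 → Country B plays High (best of -5, -5, 0); Country A gets -9.
- T1 → Country B plays Moderate (best of -5, -3, -7); Country A gets 0.
- T2 → Country B plays High (best of 1, 2, 9); Country A gets 3.
- T3 → Country B plays High (best of -3, -1, 4); Country A gets 5.
Country A's induced payoffs are -9, 0, 3, 5, so Country A commits to T3. Subgame-perfect outcome: (T3, High) with payoffs (5, 4).
Now find the simultaneous Nash equilibrium.
Country A's best replies: Free→T3; Moderate→T2; High→T3.
Country B's best replies: T0→High; T1→Moderate; T2→High; T3→High.
Only (T3, High) has each player best-responding; Nash payoffs (5, 4).
Country B earns 4 sequentially versus 4 at the Nash outcome: unchanged.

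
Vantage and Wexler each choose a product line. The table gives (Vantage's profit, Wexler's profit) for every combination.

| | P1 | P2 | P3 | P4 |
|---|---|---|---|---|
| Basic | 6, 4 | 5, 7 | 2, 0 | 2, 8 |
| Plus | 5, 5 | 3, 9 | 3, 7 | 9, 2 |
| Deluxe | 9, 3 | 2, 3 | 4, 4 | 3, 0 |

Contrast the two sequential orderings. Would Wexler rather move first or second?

If Vantage leads: Wexler's best replies are Basic→P4, Plus→P2, Deluxe→P3; Vantage's induced payoffs 2, 3, 4; outcome (Deluxe, P3), payoffs (4, 4).
If Wexler leads: Vantage's best replies are P1→Deluxe, P2→Basic, P3→Deluxe, P4→Plus; Wexler's induced payoffs 3, 7, 4, 2; outcome (Basic, P2), payoffs (5, 7).
Wexler gets 7 moving first and 4 moving second, so Wexler prefers to move first.

first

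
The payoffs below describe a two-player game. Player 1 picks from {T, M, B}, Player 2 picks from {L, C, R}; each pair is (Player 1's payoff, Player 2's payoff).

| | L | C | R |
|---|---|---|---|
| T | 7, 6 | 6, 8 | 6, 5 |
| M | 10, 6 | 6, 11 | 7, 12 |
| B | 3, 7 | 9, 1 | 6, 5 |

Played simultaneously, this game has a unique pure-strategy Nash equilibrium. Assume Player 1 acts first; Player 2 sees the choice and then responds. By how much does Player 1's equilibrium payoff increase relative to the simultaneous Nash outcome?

Player 2 best-responds to each possible Player 1 move:
- T: BR = C, leader payoff 6.
- M: BR = R, leader payoff 7.
- B: BR = L, leader payoff 3.
Player 1's induced payoffs are 6, 7, 3, so Player 1 commits to M. Subgame-perfect outcome: (M, R) with payoffs (7, 12).
For the simultaneous game, intersect best replies.
Player 1's best replies: L→M; C→B; R→M.
Player 2's best replies: T→C; M→R; B→L.
The unique mutual best reply is (M, R), giving (7, 12).
Player 1's commitment gain: 7 − 7 = 0.

0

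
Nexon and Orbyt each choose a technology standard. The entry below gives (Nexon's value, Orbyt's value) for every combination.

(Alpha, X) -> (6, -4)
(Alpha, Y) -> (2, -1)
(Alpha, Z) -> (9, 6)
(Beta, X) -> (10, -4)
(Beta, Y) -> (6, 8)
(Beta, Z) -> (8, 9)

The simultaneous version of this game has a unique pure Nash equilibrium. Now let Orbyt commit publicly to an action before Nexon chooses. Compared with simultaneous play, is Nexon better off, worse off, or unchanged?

worse off

Solve by backward induction (Orbyt leads).
- X: Nexon compares 6, 10 and picks Beta; Orbyt would get -4.
- Y: Nexon compares 2, 6 and picks Beta; Orbyt would get 8.
- Z: Nexon compares 9, 8 and picks Alpha; Orbyt would get 6.
Maximizing over -4, 8, 6, Orbyt chooses Y. Subgame-perfect outcome: (Beta, Y) with payoffs (6, 8).
For the simultaneous game, intersect best replies.
Nexon's best replies: X→Beta; Y→Beta; Z→Alpha.
Orbyt's best replies: Alpha→Z; Beta→Z.
Only (Alpha, Z) has each player best-responding; Nash payoffs (9, 6).
Nexon earns 6 sequentially versus 9 at the Nash outcome: worse off.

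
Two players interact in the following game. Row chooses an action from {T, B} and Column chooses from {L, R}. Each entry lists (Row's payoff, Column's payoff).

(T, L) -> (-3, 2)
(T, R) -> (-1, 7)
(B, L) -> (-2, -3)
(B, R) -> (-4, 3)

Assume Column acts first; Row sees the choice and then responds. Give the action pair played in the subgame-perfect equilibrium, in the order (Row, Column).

(T, R)

Backward induction with Column moving first.
- L: Row compares -3, -2 and picks B; Column would get -3.
- R: Row compares -1, -4 and picks T; Column would get 7.
Maximizing over -3, 7, Column chooses R. Subgame-perfect outcome: (T, R) with payoffs (-1, 7).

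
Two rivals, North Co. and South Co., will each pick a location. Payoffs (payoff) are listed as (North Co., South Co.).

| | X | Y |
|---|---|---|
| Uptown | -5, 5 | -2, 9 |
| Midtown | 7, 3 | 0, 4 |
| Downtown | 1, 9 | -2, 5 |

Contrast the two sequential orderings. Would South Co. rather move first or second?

second

If North Co. leads: South Co.'s best replies are Uptown→Y, Midtown→Y, Downtown→X; North Co.'s induced payoffs -2, 0, 1; outcome (Downtown, X), payoffs (1, 9).
If South Co. leads: North Co.'s best replies are X→Midtown, Y→Midtown; South Co.'s induced payoffs 3, 4; outcome (Midtown, Y), payoffs (0, 4).
South Co. gets 4 moving first and 9 moving second, so South Co. prefers to move second.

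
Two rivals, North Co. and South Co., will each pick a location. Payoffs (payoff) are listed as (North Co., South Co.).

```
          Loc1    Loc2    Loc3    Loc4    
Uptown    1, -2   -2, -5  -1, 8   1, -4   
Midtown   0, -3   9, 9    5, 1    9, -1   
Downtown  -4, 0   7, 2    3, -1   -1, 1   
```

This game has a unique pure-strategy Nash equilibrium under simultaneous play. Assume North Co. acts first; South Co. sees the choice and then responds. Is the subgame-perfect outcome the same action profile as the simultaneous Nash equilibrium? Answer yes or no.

yes

South Co. best-responds to each possible North Co. move:
- Uptown → South Co. plays Loc3 (best of -2, -5, 8, -4); North Co. gets -1.
- Midtown → South Co. plays Loc2 (best of -3, 9, 1, -1); North Co. gets 9.
- Downtown → South Co. plays Loc2 (best of 0, 2, -1, 1); North Co. gets 7.
Among -1, 9, 7, the best is 9 at Midtown. Subgame-perfect outcome: (Midtown, Loc2) with payoffs (9, 9).
Now find the simultaneous Nash equilibrium.
North Co.'s best replies: Loc1→Uptown; Loc2→Midtown; Loc3→Midtown; Loc4→Midtown.
South Co.'s best replies: Uptown→Loc3; Midtown→Loc2; Downtown→Loc2.
The unique mutual best reply is (Midtown, Loc2), giving (9, 9).
Sequential outcome (Midtown, Loc2) coincides with the Nash profile (Midtown, Loc2).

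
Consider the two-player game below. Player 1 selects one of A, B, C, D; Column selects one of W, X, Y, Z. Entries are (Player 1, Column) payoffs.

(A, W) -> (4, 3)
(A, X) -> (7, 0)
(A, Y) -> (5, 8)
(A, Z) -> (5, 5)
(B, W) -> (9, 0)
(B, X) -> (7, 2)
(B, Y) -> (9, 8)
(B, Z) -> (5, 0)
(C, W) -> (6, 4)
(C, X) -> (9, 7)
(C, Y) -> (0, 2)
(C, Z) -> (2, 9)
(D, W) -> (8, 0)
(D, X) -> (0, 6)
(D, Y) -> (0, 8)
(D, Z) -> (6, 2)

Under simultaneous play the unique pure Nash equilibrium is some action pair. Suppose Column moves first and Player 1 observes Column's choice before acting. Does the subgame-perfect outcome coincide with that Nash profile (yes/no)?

yes

Work backward from Player 1's decision.
- W: BR = B, leader payoff 0.
- X: BR = C, leader payoff 7.
- Y: BR = B, leader payoff 8.
- Z: BR = D, leader payoff 2.
Among 0, 7, 8, 2, the best is 8 at Y. Subgame-perfect outcome: (B, Y) with payoffs (9, 8).
Under simultaneous play:
Player 1's best replies: W→B; X→C; Y→B; Z→D.
Column's best replies: A→Y; B→Y; C→Z; D→Y.
The unique mutual best reply is (B, Y), giving (9, 8).
Sequential outcome (B, Y) coincides with the Nash profile (B, Y).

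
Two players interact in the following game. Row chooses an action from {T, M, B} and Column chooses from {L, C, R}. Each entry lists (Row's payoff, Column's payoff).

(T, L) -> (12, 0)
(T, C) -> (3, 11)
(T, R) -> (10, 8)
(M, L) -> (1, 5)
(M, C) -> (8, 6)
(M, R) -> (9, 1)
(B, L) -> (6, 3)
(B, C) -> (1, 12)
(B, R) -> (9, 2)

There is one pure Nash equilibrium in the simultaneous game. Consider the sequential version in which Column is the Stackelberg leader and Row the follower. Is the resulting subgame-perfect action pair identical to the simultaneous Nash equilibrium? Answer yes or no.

no

Backward induction with Column moving first.
- L: BR = T, leader payoff 0.
- C: BR = M, leader payoff 6.
- R: BR = T, leader payoff 8.
Column's induced payoffs are 0, 6, 8, so Column commits to R. Subgame-perfect outcome: (T, R) with payoffs (10, 8).
For the simultaneous game, intersect best replies.
Row's best replies: L→T; C→M; R→T.
Column's best replies: T→C; M→C; B→C.
Only (M, C) has each player best-responding; Nash payoffs (8, 6).
Sequential outcome (T, R) differs from the Nash profile (M, C).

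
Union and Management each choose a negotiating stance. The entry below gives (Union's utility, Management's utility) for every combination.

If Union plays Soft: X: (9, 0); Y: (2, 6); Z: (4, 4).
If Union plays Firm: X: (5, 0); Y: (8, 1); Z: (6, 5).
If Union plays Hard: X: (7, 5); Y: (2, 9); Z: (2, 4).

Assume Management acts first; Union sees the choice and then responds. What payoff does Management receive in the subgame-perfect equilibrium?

5

Backward induction with Management moving first.
- X: BR = Soft, leader payoff 0.
- Y: BR = Firm, leader payoff 1.
- Z: BR = Firm, leader payoff 5.
Among 0, 1, 5, the best is 5 at Z. Subgame-perfect outcome: (Firm, Z) with payoffs (6, 5).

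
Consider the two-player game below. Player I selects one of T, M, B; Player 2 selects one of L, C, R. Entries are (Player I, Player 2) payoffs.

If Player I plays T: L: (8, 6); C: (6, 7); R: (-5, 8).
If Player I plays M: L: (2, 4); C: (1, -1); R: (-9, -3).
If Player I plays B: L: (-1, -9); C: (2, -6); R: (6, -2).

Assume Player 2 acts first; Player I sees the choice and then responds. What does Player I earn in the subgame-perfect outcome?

Player I best-responds to each possible Player 2 move:
- L → Player I plays T (best of 8, 2, -1); Player 2 gets 6.
- C → Player I plays T (best of 6, 1, 2); Player 2 gets 7.
- R → Player I plays B (best of -5, -9, 6); Player 2 gets -2.
Among 6, 7, -2, the best is 7 at C. Subgame-perfect outcome: (T, C) with payoffs (6, 7).

6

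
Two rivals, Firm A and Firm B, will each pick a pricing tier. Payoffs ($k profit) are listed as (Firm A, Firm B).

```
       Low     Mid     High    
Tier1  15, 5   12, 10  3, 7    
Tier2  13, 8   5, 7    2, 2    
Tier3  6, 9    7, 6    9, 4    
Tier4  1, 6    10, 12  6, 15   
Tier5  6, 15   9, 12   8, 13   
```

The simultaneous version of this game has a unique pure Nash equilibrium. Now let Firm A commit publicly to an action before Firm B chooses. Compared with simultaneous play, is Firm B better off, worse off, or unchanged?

Solve by backward induction (Firm A leads).
- Tier1: Firm B compares 5, 10, 7 and picks Mid; Firm A would get 12.
- Tier2: Firm B compares 8, 7, 2 and picks Low; Firm A would get 13.
- Tier3: Firm B compares 9, 6, 4 and picks Low; Firm A would get 6.
- Tier4: Firm B compares 6, 12, 15 and picks High; Firm A would get 6.
- Tier5: Firm B compares 15, 12, 13 and picks Low; Firm A would get 6.
Firm A's induced payoffs are 12, 13, 6, 6, 6, so Firm A commits to Tier2. Subgame-perfect outcome: (Tier2, Low) with payoffs (13, 8).
For the simultaneous game, intersect best replies.
Firm A's best replies: Low→Tier1; Mid→Tier1; High→Tier3.
Firm B's best replies: Tier1→Mid; Tier2→Low; Tier3→Low; Tier4→High; Tier5→Low.
Only (Tier1, Mid) has each player best-responding; Nash payoffs (12, 10).
Firm B earns 8 sequentially versus 10 at the Nash outcome: worse off.

worse off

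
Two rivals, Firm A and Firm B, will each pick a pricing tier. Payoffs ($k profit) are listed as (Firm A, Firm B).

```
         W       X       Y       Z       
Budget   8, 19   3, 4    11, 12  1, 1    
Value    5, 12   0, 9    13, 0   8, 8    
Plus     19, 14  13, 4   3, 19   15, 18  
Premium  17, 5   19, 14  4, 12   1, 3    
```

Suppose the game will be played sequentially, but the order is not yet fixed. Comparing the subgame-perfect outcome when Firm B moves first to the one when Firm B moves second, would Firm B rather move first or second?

first

If Firm A leads: Firm B's best replies are Budget→W, Value→W, Plus→Y, Premium→X; Firm A's induced payoffs 8, 5, 3, 19; outcome (Premium, X), payoffs (19, 14).
If Firm B leads: Firm A's best replies are W→Plus, X→Premium, Y→Value, Z→Plus; Firm B's induced payoffs 14, 14, 0, 18; outcome (Plus, Z), payoffs (15, 18).
Firm B gets 18 moving first and 14 moving second, so Firm B prefers to move first.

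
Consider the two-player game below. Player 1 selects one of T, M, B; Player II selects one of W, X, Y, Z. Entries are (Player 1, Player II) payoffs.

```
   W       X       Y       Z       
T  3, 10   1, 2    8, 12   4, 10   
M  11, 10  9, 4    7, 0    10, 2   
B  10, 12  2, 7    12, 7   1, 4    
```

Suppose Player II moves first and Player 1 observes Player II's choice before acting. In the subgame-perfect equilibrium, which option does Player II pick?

Work backward from Player 1's decision.
- W: Player 1 compares 3, 11, 10 and picks M; Player II would get 10.
- X: Player 1 compares 1, 9, 2 and picks M; Player II would get 4.
- Y: Player 1 compares 8, 7, 12 and picks B; Player II would get 7.
- Z: Player 1 compares 4, 10, 1 and picks M; Player II would get 2.
Player II's induced payoffs are 10, 4, 7, 2, so Player II commits to W. Subgame-perfect outcome: (M, W) with payoffs (11, 10).

W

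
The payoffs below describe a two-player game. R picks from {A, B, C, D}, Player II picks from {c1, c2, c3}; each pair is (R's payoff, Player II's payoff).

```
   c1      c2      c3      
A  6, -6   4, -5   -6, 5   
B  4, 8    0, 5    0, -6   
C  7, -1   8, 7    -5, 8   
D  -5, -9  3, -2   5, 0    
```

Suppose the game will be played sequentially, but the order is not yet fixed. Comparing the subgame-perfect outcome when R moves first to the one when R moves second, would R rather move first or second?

second

If R leads: Player II's best replies are A→c3, B→c1, C→c3, D→c3; R's induced payoffs -6, 4, -5, 5; outcome (D, c3), payoffs (5, 0).
If Player II leads: R's best replies are c1→C, c2→C, c3→D; Player II's induced payoffs -1, 7, 0; outcome (C, c2), payoffs (8, 7).
R gets 5 moving first and 8 moving second, so R prefers to move second.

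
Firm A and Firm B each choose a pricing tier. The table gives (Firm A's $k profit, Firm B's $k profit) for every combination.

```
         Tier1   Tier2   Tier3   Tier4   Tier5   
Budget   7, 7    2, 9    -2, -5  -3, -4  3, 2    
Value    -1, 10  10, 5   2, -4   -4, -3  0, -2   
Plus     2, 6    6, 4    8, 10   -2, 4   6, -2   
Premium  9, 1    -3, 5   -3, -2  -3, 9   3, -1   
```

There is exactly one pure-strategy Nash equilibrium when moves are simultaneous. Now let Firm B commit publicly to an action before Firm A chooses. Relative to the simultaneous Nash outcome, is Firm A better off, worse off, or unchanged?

unchanged

Backward induction with Firm B moving first.
- Tier1: Firm A compares 7, -1, 2, 9 and picks Premium; Firm B would get 1.
- Tier2: Firm A compares 2, 10, 6, -3 and picks Value; Firm B would get 5.
- Tier3: Firm A compares -2, 2, 8, -3 and picks Plus; Firm B would get 10.
- Tier4: Firm A compares -3, -4, -2, -3 and picks Plus; Firm B would get 4.
- Tier5: Firm A compares 3, 0, 6, 3 and picks Plus; Firm B would get -2.
Maximizing over 1, 5, 10, 4, -2, Firm B chooses Tier3. Subgame-perfect outcome: (Plus, Tier3) with payoffs (8, 10).
For the simultaneous game, intersect best replies.
Firm A's best replies: Tier1→Premium; Tier2→Value; Tier3→Plus; Tier4→Plus; Tier5→Plus.
Firm B's best replies: Budget→Tier2; Value→Tier1; Plus→Tier3; Premium→Tier4.
The unique mutual best reply is (Plus, Tier3), giving (8, 10).
Firm A earns 8 sequentially versus 8 at the Nash outcome: unchanged.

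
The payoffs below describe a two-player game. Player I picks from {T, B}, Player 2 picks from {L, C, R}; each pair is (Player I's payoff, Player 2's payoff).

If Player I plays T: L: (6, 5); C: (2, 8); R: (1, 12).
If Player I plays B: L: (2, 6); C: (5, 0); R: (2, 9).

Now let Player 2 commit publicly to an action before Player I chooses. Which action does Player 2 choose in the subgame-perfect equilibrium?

R

Player I best-responds to each possible Player 2 move:
- L → Player I plays T (best of 6, 2); Player 2 gets 5.
- C → Player I plays B (best of 2, 5); Player 2 gets 0.
- R → Player I plays B (best of 1, 2); Player 2 gets 9.
Maximizing over 5, 0, 9, Player 2 chooses R. Subgame-perfect outcome: (B, R) with payoffs (2, 9).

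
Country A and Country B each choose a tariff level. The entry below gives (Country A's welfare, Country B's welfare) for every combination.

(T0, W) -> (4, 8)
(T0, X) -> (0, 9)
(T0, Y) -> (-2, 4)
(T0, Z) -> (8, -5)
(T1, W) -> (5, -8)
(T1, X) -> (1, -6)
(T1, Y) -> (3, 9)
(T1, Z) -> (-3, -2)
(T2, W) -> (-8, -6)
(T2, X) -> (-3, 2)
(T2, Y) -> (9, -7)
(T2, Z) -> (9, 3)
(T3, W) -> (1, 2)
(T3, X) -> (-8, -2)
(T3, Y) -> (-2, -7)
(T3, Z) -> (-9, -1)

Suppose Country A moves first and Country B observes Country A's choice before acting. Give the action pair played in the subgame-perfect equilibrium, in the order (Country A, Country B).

(T2, Z)

Backward induction with Country A moving first.
- T0: Country B compares 8, 9, 4, -5 and picks X; Country A would get 0.
- T1: Country B compares -8, -6, 9, -2 and picks Y; Country A would get 3.
- T2: Country B compares -6, 2, -7, 3 and picks Z; Country A would get 9.
- T3: Country B compares 2, -2, -7, -1 and picks W; Country A would get 1.
Maximizing over 0, 3, 9, 1, Country A chooses T2. Subgame-perfect outcome: (T2, Z) with payoffs (9, 3).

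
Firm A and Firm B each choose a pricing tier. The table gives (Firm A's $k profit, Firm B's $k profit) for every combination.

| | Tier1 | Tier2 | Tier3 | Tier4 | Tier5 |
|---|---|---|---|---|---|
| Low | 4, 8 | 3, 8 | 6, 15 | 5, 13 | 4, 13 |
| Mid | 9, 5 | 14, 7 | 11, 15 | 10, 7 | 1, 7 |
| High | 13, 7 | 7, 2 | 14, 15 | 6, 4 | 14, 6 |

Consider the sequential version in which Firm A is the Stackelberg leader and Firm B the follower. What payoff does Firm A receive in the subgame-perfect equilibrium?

14

Backward induction with Firm A moving first.
- Low: Firm B compares 8, 8, 15, 13, 13 and picks Tier3; Firm A would get 6.
- Mid: Firm B compares 5, 7, 15, 7, 7 and picks Tier3; Firm A would get 11.
- High: Firm B compares 7, 2, 15, 4, 6 and picks Tier3; Firm A would get 14.
Maximizing over 6, 11, 14, Firm A chooses High. Subgame-perfect outcome: (High, Tier3) with payoffs (14, 15).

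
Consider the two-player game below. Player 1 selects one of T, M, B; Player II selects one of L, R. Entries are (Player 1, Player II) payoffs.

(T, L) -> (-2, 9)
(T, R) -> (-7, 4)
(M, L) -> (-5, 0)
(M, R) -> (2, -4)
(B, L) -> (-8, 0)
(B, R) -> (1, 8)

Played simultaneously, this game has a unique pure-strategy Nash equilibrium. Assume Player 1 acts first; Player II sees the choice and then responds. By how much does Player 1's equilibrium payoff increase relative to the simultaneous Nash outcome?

3

Solve by backward induction (Player 1 leads).
- T: BR = L, leader payoff -2.
- M: BR = L, leader payoff -5.
- B: BR = R, leader payoff 1.
Among -2, -5, 1, the best is 1 at B. Subgame-perfect outcome: (B, R) with payoffs (1, 8).
Under simultaneous play:
Player 1's best replies: L→T; R→M.
Player II's best replies: T→L; M→L; B→R.
The unique mutual best reply is (T, L), giving (-2, 9).
Player 1's commitment gain: 1 − -2 = 3.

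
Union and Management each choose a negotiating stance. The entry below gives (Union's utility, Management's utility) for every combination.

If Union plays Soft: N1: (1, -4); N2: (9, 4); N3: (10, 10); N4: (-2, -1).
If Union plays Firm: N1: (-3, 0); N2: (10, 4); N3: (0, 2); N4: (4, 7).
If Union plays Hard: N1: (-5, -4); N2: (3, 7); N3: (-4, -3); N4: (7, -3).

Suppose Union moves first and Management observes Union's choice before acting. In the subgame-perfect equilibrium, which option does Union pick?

Solve by backward induction (Union leads).
- Soft: BR = N3, leader payoff 10.
- Firm: BR = N4, leader payoff 4.
- Hard: BR = N2, leader payoff 3.
Union's induced payoffs are 10, 4, 3, so Union commits to Soft. Subgame-perfect outcome: (Soft, N3) with payoffs (10, 10).

Soft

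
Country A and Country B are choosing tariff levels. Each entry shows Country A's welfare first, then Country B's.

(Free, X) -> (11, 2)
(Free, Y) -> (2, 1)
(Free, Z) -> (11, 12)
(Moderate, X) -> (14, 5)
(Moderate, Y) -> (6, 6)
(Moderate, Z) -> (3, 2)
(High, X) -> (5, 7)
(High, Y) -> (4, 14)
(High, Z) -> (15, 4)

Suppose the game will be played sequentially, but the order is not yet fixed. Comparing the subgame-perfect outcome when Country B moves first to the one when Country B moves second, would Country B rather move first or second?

second

If Country A leads: Country B's best replies are Free→Z, Moderate→Y, High→Y; Country A's induced payoffs 11, 6, 4; outcome (Free, Z), payoffs (11, 12).
If Country B leads: Country A's best replies are X→Moderate, Y→Moderate, Z→High; Country B's induced payoffs 5, 6, 4; outcome (Moderate, Y), payoffs (6, 6).
Country B gets 6 moving first and 12 moving second, so Country B prefers to move second.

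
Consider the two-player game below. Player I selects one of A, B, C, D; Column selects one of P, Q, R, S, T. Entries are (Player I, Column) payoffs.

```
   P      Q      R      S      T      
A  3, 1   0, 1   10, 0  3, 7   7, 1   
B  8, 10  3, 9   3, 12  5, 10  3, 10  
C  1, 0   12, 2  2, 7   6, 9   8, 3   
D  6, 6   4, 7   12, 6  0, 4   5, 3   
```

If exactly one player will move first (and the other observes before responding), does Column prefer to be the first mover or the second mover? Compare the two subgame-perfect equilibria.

If Player I leads: Column's best replies are A→S, B→R, C→S, D→Q; Player I's induced payoffs 3, 3, 6, 4; outcome (C, S), payoffs (6, 9).
If Column leads: Player I's best replies are P→B, Q→C, R→D, S→C, T→C; Column's induced payoffs 10, 2, 6, 9, 3; outcome (B, P), payoffs (8, 10).
Column gets 10 moving first and 9 moving second, so Column prefers to move first.

first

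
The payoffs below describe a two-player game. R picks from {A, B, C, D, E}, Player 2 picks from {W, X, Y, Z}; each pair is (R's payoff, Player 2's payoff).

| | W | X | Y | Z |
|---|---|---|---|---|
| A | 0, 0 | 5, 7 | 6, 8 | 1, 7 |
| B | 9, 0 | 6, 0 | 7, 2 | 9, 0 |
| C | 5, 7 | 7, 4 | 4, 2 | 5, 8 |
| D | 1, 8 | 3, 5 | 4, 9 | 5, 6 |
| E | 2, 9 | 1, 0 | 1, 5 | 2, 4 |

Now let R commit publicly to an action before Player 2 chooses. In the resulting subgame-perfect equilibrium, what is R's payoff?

Player 2 best-responds to each possible R move:
- A: Player 2 compares 0, 7, 8, 7 and picks Y; R would get 6.
- B: Player 2 compares 0, 0, 2, 0 and picks Y; R would get 7.
- C: Player 2 compares 7, 4, 2, 8 and picks Z; R would get 5.
- D: Player 2 compares 8, 5, 9, 6 and picks Y; R would get 4.
- E: Player 2 compares 9, 0, 5, 4 and picks W; R would get 2.
Among 6, 7, 5, 4, 2, the best is 7 at B. Subgame-perfect outcome: (B, Y) with payoffs (7, 2).

7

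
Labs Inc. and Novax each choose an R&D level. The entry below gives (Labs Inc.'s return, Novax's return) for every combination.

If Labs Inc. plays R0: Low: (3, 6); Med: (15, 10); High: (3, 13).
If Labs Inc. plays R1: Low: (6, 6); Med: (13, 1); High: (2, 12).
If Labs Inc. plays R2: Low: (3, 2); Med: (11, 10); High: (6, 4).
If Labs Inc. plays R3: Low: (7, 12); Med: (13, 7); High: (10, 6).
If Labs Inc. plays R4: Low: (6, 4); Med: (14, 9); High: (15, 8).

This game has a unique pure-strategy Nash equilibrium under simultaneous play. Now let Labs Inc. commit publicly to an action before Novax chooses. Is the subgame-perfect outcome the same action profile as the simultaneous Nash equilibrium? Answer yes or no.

no

Novax best-responds to each possible Labs Inc. move:
- R0 → Novax plays High (best of 6, 10, 13); Labs Inc. gets 3.
- R1 → Novax plays High (best of 6, 1, 12); Labs Inc. gets 2.
- R2 → Novax plays Med (best of 2, 10, 4); Labs Inc. gets 11.
- R3 → Novax plays Low (best of 12, 7, 6); Labs Inc. gets 7.
- R4 → Novax plays Med (best of 4, 9, 8); Labs Inc. gets 14.
Among 3, 2, 11, 7, 14, the best is 14 at R4. Subgame-perfect outcome: (R4, Med) with payoffs (14, 9).
For the simultaneous game, intersect best replies.
Labs Inc.'s best replies: Low→R3; Med→R0; High→R4.
Novax's best replies: R0→High; R1→High; R2→Med; R3→Low; R4→Med.
The unique mutual best reply is (R3, Low), giving (7, 12).
Sequential outcome (R4, Med) differs from the Nash profile (R3, Low).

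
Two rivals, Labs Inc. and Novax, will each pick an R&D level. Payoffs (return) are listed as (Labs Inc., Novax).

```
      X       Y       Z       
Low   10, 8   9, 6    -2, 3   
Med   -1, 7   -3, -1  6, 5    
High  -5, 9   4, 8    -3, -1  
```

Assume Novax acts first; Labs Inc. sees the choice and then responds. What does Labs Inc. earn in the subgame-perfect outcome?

10

Solve by backward induction (Novax leads).
- X → Labs Inc. plays Low (best of 10, -1, -5); Novax gets 8.
- Y → Labs Inc. plays Low (best of 9, -3, 4); Novax gets 6.
- Z → Labs Inc. plays Med (best of -2, 6, -3); Novax gets 5.
Among 8, 6, 5, the best is 8 at X. Subgame-perfect outcome: (Low, X) with payoffs (10, 8).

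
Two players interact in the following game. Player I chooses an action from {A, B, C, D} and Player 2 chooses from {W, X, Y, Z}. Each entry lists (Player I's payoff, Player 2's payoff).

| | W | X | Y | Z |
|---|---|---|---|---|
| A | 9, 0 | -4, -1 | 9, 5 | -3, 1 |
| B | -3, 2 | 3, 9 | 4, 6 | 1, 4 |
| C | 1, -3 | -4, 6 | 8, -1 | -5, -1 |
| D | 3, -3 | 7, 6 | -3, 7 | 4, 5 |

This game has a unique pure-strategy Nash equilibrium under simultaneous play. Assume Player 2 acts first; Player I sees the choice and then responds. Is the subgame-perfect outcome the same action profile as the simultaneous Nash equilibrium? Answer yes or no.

Work backward from Player I's decision.
- W: BR = A, leader payoff 0.
- X: BR = D, leader payoff 6.
- Y: BR = A, leader payoff 5.
- Z: BR = D, leader payoff 5.
Among 0, 6, 5, 5, the best is 6 at X. Subgame-perfect outcome: (D, X) with payoffs (7, 6).
Under simultaneous play:
Player I's best replies: W→A; X→D; Y→A; Z→D.
Player 2's best replies: A→Y; B→X; C→X; D→Y.
Only (A, Y) has each player best-responding; Nash payoffs (9, 5).
Sequential outcome (D, X) differs from the Nash profile (A, Y).

no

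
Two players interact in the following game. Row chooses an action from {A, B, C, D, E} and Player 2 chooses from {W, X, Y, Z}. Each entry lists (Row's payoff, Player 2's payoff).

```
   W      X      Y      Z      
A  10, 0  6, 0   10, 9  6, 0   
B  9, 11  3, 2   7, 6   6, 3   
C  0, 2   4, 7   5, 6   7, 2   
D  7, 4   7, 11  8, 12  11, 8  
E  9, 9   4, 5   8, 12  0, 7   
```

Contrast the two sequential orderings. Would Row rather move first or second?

first

If Row leads: Player 2's best replies are A→Y, B→W, C→X, D→Y, E→Y; Row's induced payoffs 10, 9, 4, 8, 8; outcome (A, Y), payoffs (10, 9).
If Player 2 leads: Row's best replies are W→A, X→D, Y→A, Z→D; Player 2's induced payoffs 0, 11, 9, 8; outcome (D, X), payoffs (7, 11).
Row gets 10 moving first and 7 moving second, so Row prefers to move first.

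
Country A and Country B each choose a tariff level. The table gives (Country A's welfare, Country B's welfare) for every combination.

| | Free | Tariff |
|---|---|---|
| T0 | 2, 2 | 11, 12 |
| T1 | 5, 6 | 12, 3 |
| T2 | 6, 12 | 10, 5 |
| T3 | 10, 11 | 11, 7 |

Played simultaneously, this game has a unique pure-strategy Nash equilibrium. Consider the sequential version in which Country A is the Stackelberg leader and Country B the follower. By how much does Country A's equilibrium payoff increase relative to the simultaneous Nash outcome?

Country B best-responds to each possible Country A move:
- T0 → Country B plays Tariff (best of 2, 12); Country A gets 11.
- T1 → Country B plays Free (best of 6, 3); Country A gets 5.
- T2 → Country B plays Free (best of 12, 5); Country A gets 6.
- T3 → Country B plays Free (best of 11, 7); Country A gets 10.
Country A's induced payoffs are 11, 5, 6, 10, so Country A commits to T0. Subgame-perfect outcome: (T0, Tariff) with payoffs (11, 12).
For the simultaneous game, intersect best replies.
Country A's best replies: Free→T3; Tariff→T1.
Country B's best replies: T0→Tariff; T1→Free; T2→Free; T3→Free.
Only (T3, Free) has each player best-responding; Nash payoffs (10, 11).
Country A's commitment gain: 11 − 10 = 1.

1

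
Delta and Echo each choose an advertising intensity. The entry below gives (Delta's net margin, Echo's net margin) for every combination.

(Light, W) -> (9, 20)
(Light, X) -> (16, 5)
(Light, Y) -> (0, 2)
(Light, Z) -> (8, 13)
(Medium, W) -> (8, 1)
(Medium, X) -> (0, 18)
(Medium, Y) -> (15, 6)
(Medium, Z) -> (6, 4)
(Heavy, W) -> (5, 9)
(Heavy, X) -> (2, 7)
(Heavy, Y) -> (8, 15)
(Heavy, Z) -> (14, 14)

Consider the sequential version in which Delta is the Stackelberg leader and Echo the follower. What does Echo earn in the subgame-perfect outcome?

20

Echo best-responds to each possible Delta move:
- Light → Echo plays W (best of 20, 5, 2, 13); Delta gets 9.
- Medium → Echo plays X (best of 1, 18, 6, 4); Delta gets 0.
- Heavy → Echo plays Y (best of 9, 7, 15, 14); Delta gets 8.
Delta's induced payoffs are 9, 0, 8, so Delta commits to Light. Subgame-perfect outcome: (Light, W) with payoffs (9, 20).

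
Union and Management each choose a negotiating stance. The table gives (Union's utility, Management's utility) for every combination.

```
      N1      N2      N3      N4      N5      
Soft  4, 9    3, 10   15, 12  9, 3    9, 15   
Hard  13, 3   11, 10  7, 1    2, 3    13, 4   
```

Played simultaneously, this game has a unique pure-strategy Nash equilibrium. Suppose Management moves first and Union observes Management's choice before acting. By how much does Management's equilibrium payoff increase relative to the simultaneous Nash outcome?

Union best-responds to each possible Management move:
- N1: Union compares 4, 13 and picks Hard; Management would get 3.
- N2: Union compares 3, 11 and picks Hard; Management would get 10.
- N3: Union compares 15, 7 and picks Soft; Management would get 12.
- N4: Union compares 9, 2 and picks Soft; Management would get 3.
- N5: Union compares 9, 13 and picks Hard; Management would get 4.
Maximizing over 3, 10, 12, 3, 4, Management chooses N3. Subgame-perfect outcome: (Soft, N3) with payoffs (15, 12).
For the simultaneous game, intersect best replies.
Union's best replies: N1→Hard; N2→Hard; N3→Soft; N4→Soft; N5→Hard.
Management's best replies: Soft→N5; Hard→N2.
Only (Hard, N2) has each player best-responding; Nash payoffs (11, 10).
Management's commitment gain: 12 − 10 = 2.

2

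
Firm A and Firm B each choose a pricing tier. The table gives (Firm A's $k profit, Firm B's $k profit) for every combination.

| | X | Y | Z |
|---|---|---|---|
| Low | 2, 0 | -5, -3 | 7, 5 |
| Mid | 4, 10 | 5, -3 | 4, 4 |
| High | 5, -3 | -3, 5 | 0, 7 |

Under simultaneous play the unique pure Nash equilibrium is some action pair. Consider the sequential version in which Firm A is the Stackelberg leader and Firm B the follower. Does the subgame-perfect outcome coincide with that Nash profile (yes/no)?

Firm B best-responds to each possible Firm A move:
- Low: Firm B compares 0, -3, 5 and picks Z; Firm A would get 7.
- Mid: Firm B compares 10, -3, 4 and picks X; Firm A would get 4.
- High: Firm B compares -3, 5, 7 and picks Z; Firm A would get 0.
Maximizing over 7, 4, 0, Firm A chooses Low. Subgame-perfect outcome: (Low, Z) with payoffs (7, 5).
Now find the simultaneous Nash equilibrium.
Firm A's best replies: X→High; Y→Mid; Z→Low.
Firm B's best replies: Low→Z; Mid→X; High→Z.
The unique mutual best reply is (Low, Z), giving (7, 5).
Sequential outcome (Low, Z) coincides with the Nash profile (Low, Z).

yes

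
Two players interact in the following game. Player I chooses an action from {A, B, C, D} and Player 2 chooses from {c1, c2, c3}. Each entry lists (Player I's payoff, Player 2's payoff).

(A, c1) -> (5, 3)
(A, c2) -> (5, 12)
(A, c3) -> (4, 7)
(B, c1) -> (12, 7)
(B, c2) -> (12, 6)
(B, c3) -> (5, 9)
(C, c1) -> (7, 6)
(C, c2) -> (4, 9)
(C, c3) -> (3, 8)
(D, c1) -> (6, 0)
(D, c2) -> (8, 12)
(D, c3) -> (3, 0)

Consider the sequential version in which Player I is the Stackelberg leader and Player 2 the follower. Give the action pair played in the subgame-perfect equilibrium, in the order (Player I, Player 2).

Backward induction with Player I moving first.
- A: Player 2 compares 3, 12, 7 and picks c2; Player I would get 5.
- B: Player 2 compares 7, 6, 9 and picks c3; Player I would get 5.
- C: Player 2 compares 6, 9, 8 and picks c2; Player I would get 4.
- D: Player 2 compares 0, 12, 0 and picks c2; Player I would get 8.
Maximizing over 5, 5, 4, 8, Player I chooses D. Subgame-perfect outcome: (D, c2) with payoffs (8, 12).

(D, c2)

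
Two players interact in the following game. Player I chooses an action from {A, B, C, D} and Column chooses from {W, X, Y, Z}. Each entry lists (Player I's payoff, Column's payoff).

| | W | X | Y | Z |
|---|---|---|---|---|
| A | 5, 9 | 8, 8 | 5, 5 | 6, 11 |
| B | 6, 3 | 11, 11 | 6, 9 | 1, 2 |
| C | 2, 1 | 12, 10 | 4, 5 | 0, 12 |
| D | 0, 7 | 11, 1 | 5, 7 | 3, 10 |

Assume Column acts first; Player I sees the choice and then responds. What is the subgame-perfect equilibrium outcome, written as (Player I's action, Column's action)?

(A, Z)

Backward induction with Column moving first.
- W → Player I plays B (best of 5, 6, 2, 0); Column gets 3.
- X → Player I plays C (best of 8, 11, 12, 11); Column gets 10.
- Y → Player I plays B (best of 5, 6, 4, 5); Column gets 9.
- Z → Player I plays A (best of 6, 1, 0, 3); Column gets 11.
Maximizing over 3, 10, 9, 11, Column chooses Z. Subgame-perfect outcome: (A, Z) with payoffs (6, 11).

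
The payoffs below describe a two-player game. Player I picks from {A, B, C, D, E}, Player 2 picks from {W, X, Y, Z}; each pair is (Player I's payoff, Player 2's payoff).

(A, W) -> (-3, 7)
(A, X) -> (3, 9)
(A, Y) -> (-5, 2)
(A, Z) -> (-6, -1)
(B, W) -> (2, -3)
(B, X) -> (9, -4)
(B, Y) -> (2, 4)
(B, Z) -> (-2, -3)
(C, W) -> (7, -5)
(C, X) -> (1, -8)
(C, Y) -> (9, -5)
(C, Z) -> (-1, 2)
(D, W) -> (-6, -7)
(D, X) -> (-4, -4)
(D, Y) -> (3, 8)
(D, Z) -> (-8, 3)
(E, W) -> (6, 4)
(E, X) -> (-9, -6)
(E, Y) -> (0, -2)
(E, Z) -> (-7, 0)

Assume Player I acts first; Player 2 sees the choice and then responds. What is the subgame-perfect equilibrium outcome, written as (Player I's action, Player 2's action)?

Backward induction with Player I moving first.
- A: BR = X, leader payoff 3.
- B: BR = Y, leader payoff 2.
- C: BR = Z, leader payoff -1.
- D: BR = Y, leader payoff 3.
- E: BR = W, leader payoff 6.
Among 3, 2, -1, 3, 6, the best is 6 at E. Subgame-perfect outcome: (E, W) with payoffs (6, 4).

(E, W)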